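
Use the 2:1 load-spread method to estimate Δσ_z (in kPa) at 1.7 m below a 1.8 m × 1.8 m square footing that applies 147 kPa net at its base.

Δσ_z ≈ 38.9 kPa

By the 2:1 method the load spreads at 1 horizontal : 2 vertical, so at depth z the loaded area has grown by z in each plan dimension:
Δσ = qBL/((B+z)(L+z)) = 147×1.8×1.8/((1.8+1.7)(1.8+1.7)) = 38.88 kPa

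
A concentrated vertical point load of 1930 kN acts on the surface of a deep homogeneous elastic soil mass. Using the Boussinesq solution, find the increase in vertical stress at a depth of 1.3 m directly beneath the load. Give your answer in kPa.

Boussinesq vertical stress below a point load on an elastic half-space:
Δσ_z = 3P/(2πz²) · [1 + (r/z)²]^(−5/2)
r/z = 0/1.3 = 0; [1+(r/z)²]^(−5/2) = 1.
Δσ_z = 3×1930/(2π×1.3²) × 1 = 545.27 × 1 = 545.3 kPa

Δσ_z ≈ 545 kPa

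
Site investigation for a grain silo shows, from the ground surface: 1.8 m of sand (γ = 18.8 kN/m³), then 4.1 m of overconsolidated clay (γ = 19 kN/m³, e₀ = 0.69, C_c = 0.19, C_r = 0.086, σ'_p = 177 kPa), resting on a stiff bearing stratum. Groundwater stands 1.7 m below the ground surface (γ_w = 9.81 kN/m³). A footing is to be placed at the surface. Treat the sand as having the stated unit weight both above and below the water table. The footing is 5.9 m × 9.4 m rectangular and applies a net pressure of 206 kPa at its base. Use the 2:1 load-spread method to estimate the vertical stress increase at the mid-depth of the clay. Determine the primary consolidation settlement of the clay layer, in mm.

S_c ≈ 90.3 mm

Mid-depth of clay below the ground surface: z = 1.8 + 4.1/2 = 3.85 m.
Total vertical stress at mid-clay: σ_v = 18.8×1.8 + 19×2.05 = 72.79 kPa.
Pore pressure: u = 9.81×(3.85 − 1.7) = 21.091 kPa.
Initial effective stress: σ'_0 = σ_v − u = 72.79 − 21.091 = 51.699 kPa.
Stress increase at mid-clay by the 2:1 spreading method:
Δσ = qBL/((B+z)(L+z)) = 206×5.9×9.4/((5.9+3.85)(9.4+3.85)) = 88.435 kPa
Final effective stress: σ'_f = 51.699 + 88.435 = 140.13 kPa.
σ'_f = 140.13 ≤ σ'_p = 177 kPa, so the clay remains overconsolidated and only the recompression index applies:
S_c = C_r·H/(1+e₀)·log₁₀(σ'_f/σ'_0) = 0.086×4.1/1.69×log₁₀(140.13/51.699)
    = 0.20864 × 0.43305 = 0.09035 m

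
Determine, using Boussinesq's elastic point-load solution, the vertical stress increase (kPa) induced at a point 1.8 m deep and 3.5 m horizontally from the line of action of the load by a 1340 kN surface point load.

Δσ_z ≈ 3.95 kPa

Boussinesq vertical stress below a point load on an elastic half-space:
Δσ_z = 3P/(2πz²) · [1 + (r/z)²]^(−5/2)
r/z = 3.5/1.8 = 1.9444; [1+(r/z)²]^(−5/2) = 0.020009.
Δσ_z = 3×1340/(2π×1.8²) × 0.020009 = 197.47 × 0.020009 = 3.951 kPa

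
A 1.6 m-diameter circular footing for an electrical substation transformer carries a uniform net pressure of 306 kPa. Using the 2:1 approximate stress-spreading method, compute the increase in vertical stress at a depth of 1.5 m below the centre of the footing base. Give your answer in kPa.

By the 2:1 method the load spreads at 1 horizontal : 2 vertical, so at depth z the loaded area has grown by z in each plan dimension:
Δσ ≈ qD²/(D+z)² = 306×1.6²/(1.6+1.5)² = 81.515 kPa

Δσ_z ≈ 81.5 kPa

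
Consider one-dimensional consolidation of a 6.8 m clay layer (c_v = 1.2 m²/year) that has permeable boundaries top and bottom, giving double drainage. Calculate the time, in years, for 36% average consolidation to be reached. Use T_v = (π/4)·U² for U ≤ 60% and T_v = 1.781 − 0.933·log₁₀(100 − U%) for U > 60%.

t ≈ 0.981 years

Drainage path length: H_d = H/2 = 3.4 m (double drainage).
U ≤ 60%: T_v = (π/4)·U² = (π/4)×0.36² = 0.10179.
t = T_v·H_d²/c_v = 0.10179×3.4²/1.2 = 0.9806 years.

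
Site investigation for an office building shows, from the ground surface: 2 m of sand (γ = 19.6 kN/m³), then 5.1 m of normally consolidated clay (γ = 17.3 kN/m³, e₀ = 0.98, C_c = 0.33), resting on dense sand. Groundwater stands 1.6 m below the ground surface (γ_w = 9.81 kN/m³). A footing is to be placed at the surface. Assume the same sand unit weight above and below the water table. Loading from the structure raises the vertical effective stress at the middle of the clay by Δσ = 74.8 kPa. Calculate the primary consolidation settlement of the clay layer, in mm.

S_c ≈ 319 mm

Mid-depth of clay below the ground surface: z = 2 + 5.1/2 = 4.55 m.
Total vertical stress at mid-clay: σ_v = 19.6×2 + 17.3×2.55 = 83.315 kPa.
Pore pressure: u = 9.81×(4.55 − 1.6) = 28.94 kPa.
Initial effective stress: σ'_0 = σ_v − u = 83.315 − 28.94 = 54.375 kPa.
Final effective stress: σ'_f = σ'_0 + Δσ = 54.375 + 74.8 = 129.18 kPa.
Normally consolidated clay, so the full stress increment lies on the virgin compression line:
S_c = C_c·H/(1+e₀)·log₁₀(σ'_f/σ'_0) = 0.33×5.1/(1+0.98)×log₁₀(129.18/54.375)
    = 0.85 × 0.3758 = 0.3194 m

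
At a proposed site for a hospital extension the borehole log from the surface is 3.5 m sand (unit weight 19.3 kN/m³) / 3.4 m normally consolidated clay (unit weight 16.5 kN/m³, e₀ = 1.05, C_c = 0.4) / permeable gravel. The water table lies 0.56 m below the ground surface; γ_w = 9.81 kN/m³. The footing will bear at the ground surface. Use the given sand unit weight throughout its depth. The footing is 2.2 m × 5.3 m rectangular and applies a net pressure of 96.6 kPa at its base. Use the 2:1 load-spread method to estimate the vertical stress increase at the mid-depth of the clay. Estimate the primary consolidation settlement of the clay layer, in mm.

Mid-depth of clay below the ground surface: z = 3.5 + 3.4/2 = 5.2 m.
Total vertical stress at mid-clay: σ_v = 19.3×3.5 + 16.5×1.7 = 95.6 kPa.
Pore pressure: u = 9.81×(5.2 − 0.56) = 45.518 kPa.
Initial effective stress: σ'_0 = σ_v − u = 95.6 − 45.518 = 50.082 kPa.
Stress increase at mid-clay by the 2:1 spreading method:
Δσ = qBL/((B+z)(L+z)) = 96.6×2.2×5.3/((2.2+5.2)(5.3+5.2)) = 14.496 kPa
Final effective stress: σ'_f = σ'_0 + Δσ = 50.082 + 14.496 = 64.578 kPa.
Normally consolidated clay, so the full stress increment lies on the virgin compression line:
S_c = C_c·H/(1+e₀)·log₁₀(σ'_f/σ'_0) = 0.4×3.4/(1+1.05)×log₁₀(64.578/50.082)
    = 0.66341 × 0.1104 = 0.07324 m

S_c ≈ 73.2 mm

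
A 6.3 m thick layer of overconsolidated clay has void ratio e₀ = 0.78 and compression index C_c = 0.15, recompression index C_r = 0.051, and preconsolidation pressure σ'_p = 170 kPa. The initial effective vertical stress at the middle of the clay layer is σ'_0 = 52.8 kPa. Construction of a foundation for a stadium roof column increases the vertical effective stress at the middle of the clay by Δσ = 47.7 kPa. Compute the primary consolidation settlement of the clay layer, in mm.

Final effective stress: σ'_f = 52.8 + 47.7 = 100.5 kPa.
σ'_f = 100.5 ≤ σ'_p = 170 kPa, so the clay remains overconsolidated and only the recompression index applies:
S_c = C_r·H/(1+e₀)·log₁₀(σ'_f/σ'_0) = 0.051×6.3/1.78×log₁₀(100.5/52.8)
    = 0.1805 × 0.27953 = 0.05046 m

S_c ≈ 50.5 mm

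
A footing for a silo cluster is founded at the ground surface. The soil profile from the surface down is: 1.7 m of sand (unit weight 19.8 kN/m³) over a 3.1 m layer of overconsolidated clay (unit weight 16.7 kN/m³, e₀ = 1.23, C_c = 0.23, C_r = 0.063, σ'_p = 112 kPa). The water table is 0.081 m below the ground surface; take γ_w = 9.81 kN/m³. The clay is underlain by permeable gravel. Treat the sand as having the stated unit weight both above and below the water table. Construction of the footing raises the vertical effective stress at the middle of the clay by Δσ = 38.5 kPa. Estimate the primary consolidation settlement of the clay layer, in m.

Mid-depth of clay below the ground surface: z = 1.7 + 3.1/2 = 3.25 m.
Total vertical stress at mid-clay: σ_v = 19.8×1.7 + 16.7×1.55 = 59.545 kPa.
Pore pressure: u = 9.81×(3.25 − 0.081) = 31.088 kPa.
Initial effective stress: σ'_0 = σ_v − u = 59.545 − 31.088 = 28.457 kPa.
Final effective stress: σ'_f = 28.457 + 38.5 = 66.957 kPa.
σ'_f = 66.957 ≤ σ'_p = 112 kPa, so the clay remains overconsolidated and only the recompression index applies:
S_c = C_r·H/(1+e₀)·log₁₀(σ'_f/σ'_0) = 0.063×3.1/2.23×log₁₀(66.957/28.457)
    = 0.087576 × 0.37161 = 0.03254 m

S_c ≈ 0.0325 m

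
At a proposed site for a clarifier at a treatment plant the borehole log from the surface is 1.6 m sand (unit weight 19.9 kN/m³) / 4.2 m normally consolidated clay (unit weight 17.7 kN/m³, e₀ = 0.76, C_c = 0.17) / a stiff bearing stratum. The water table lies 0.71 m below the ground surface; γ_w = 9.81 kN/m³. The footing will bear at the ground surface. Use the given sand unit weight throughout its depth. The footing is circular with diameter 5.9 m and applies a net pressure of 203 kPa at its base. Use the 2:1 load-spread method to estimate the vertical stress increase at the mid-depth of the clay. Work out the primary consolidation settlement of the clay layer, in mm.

Mid-depth of clay below the ground surface: z = 1.6 + 4.2/2 = 3.7 m.
Total vertical stress at mid-clay: σ_v = 19.9×1.6 + 17.7×2.1 = 69.01 kPa.
Pore pressure: u = 9.81×(3.7 − 0.71) = 29.332 kPa.
Initial effective stress: σ'_0 = σ_v − u = 69.01 − 29.332 = 39.678 kPa.
Stress increase at mid-clay by the 2:1 spreading method:
Δσ ≈ qD²/(D+z)² = 203×5.9²/(5.9+3.7)² = 76.676 kPa
Final effective stress: σ'_f = σ'_0 + Δσ = 39.678 + 76.676 = 116.35 kPa.
Normally consolidated clay, so the full stress increment lies on the virgin compression line:
S_c = C_c·H/(1+e₀)·log₁₀(σ'_f/σ'_0) = 0.17×4.2/(1+0.76)×log₁₀(116.35/39.678)
    = 0.40568 × 0.46722 = 0.1895 m

S_c ≈ 190 mm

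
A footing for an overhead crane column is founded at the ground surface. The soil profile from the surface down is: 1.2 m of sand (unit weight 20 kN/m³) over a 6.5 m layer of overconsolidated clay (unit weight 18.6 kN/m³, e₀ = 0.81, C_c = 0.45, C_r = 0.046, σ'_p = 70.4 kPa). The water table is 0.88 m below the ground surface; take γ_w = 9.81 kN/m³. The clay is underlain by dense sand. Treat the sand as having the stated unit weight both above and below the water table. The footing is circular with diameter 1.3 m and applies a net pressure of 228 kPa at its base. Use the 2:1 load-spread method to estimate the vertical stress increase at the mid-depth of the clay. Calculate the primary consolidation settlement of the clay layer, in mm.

S_c ≈ 15.2 mm

Mid-depth of clay below the ground surface: z = 1.2 + 6.5/2 = 4.45 m.
Total vertical stress at mid-clay: σ_v = 20×1.2 + 18.6×3.25 = 84.45 kPa.
Pore pressure: u = 9.81×(4.45 − 0.88) = 35.022 kPa.
Initial effective stress: σ'_0 = σ_v − u = 84.45 − 35.022 = 49.428 kPa.
Stress increase at mid-clay by the 2:1 spreading method:
Δσ ≈ qD²/(D+z)² = 228×1.3²/(1.3+4.45)² = 11.654 kPa
Final effective stress: σ'_f = 49.428 + 11.654 = 61.082 kPa.
σ'_f = 61.082 ≤ σ'_p = 70.4 kPa, so the clay remains overconsolidated and only the recompression index applies:
S_c = C_r·H/(1+e₀)·log₁₀(σ'_f/σ'_0) = 0.046×6.5/1.81×log₁₀(61.082/49.428)
    = 0.1652 × 0.09194 = 0.01519 m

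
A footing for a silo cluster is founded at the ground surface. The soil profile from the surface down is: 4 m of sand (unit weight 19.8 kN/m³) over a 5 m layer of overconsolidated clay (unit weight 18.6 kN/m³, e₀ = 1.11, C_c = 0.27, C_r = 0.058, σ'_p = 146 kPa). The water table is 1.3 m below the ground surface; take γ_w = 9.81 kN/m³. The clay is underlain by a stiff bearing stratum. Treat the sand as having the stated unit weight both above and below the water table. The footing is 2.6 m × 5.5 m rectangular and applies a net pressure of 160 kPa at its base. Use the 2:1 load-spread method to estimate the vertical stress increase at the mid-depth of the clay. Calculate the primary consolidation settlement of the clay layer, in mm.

S_c ≈ 14.8 mm

Mid-depth of clay below the ground surface: z = 4 + 5/2 = 6.5 m.
Total vertical stress at mid-clay: σ_v = 19.8×4 + 18.6×2.5 = 125.7 kPa.
Pore pressure: u = 9.81×(6.5 − 1.3) = 51.012 kPa.
Initial effective stress: σ'_0 = σ_v − u = 125.7 − 51.012 = 74.688 kPa.
Stress increase at mid-clay by the 2:1 spreading method:
Δσ = qBL/((B+z)(L+z)) = 160×2.6×5.5/((2.6+6.5)(5.5+6.5)) = 20.952 kPa
Final effective stress: σ'_f = 74.688 + 20.952 = 95.64 kPa.
σ'_f = 95.64 ≤ σ'_p = 146 kPa, so the clay remains overconsolidated and only the recompression index applies:
S_c = C_r·H/(1+e₀)·log₁₀(σ'_f/σ'_0) = 0.058×5/2.11×log₁₀(95.64/74.688)
    = 0.13744 × 0.10739 = 0.01476 m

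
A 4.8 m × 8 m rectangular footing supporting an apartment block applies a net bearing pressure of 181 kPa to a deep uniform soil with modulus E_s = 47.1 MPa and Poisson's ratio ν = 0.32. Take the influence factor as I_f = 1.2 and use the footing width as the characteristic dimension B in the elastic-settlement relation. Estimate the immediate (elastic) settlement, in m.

S_e ≈ 0.0199 m

Immediate (elastic) settlement: S_e = q·B·(1−ν²)/E_s · I_f.
E_s = 47.1 MPa = 47100 kPa.
S_e = 181 × 4.8 × (1 − 0.32²) / 47100 × 1.2
    = 181 × 4.8 × 0.8976 / 47100 × 1.2
    = 0.01987 m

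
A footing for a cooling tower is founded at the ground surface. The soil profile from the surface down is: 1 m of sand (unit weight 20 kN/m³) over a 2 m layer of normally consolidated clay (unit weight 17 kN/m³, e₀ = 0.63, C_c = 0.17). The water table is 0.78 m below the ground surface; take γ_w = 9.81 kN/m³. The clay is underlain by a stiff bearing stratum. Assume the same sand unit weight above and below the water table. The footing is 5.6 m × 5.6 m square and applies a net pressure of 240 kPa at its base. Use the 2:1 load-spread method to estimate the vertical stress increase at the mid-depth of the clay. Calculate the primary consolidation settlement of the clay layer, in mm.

S_c ≈ 165 mm

Mid-depth of clay below the ground surface: z = 1 + 2/2 = 2 m.
Total vertical stress at mid-clay: σ_v = 20×1 + 17×1 = 37 kPa.
Pore pressure: u = 9.81×(2 − 0.78) = 11.968 kPa.
Initial effective stress: σ'_0 = σ_v − u = 37 − 11.968 = 25.032 kPa.
Stress increase at mid-clay by the 2:1 spreading method:
Δσ = qBL/((B+z)(L+z)) = 240×5.6×5.6/((5.6+2)(5.6+2)) = 130.3 kPa
Final effective stress: σ'_f = σ'_0 + Δσ = 25.032 + 130.3 = 155.33 kPa.
Normally consolidated clay, so the full stress increment lies on the virgin compression line:
S_c = C_c·H/(1+e₀)·log₁₀(σ'_f/σ'_0) = 0.17×2/(1+0.63)×log₁₀(155.33/25.032)
    = 0.20859 × 0.79276 = 0.1654 m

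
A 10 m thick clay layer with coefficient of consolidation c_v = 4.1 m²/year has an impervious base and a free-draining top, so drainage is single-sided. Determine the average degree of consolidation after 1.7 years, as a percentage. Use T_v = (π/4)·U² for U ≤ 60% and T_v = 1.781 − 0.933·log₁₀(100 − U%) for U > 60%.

Drainage path length: H_d = H = 10 m (single drainage).
T_v = c_v·t/H_d² = 4.1×1.7/10² = 0.0697.
T_v = 0.0697 corresponds to the U ≤ 60% branch:
U = √(4T_v/π) = 0.2979

U ≈ 29.8 %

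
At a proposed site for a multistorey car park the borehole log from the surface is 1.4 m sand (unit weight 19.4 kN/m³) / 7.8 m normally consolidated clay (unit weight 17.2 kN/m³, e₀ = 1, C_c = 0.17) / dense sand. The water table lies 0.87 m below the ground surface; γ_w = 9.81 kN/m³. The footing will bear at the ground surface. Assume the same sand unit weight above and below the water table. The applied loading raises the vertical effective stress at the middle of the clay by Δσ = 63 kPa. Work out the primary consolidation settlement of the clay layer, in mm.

S_c ≈ 232 mm

Mid-depth of clay below the ground surface: z = 1.4 + 7.8/2 = 5.3 m.
Total vertical stress at mid-clay: σ_v = 19.4×1.4 + 17.2×3.9 = 94.24 kPa.
Pore pressure: u = 9.81×(5.3 − 0.87) = 43.458 kPa.
Initial effective stress: σ'_0 = σ_v − u = 94.24 − 43.458 = 50.782 kPa.
Final effective stress: σ'_f = σ'_0 + Δσ = 50.782 + 63 = 113.78 kPa.
Normally consolidated clay, so the full stress increment lies on the virgin compression line:
S_c = C_c·H/(1+e₀)·log₁₀(σ'_f/σ'_0) = 0.17×7.8/(1+1)×log₁₀(113.78/50.782)
    = 0.663 × 0.35036 = 0.2323 m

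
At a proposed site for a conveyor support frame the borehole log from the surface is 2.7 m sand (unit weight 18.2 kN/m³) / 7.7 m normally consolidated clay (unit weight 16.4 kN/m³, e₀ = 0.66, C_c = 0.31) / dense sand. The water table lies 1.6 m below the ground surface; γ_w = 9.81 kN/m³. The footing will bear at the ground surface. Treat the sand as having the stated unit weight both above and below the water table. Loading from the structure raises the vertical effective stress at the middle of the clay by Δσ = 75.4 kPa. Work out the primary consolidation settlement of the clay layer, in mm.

S_c ≈ 488 mm

Mid-depth of clay below the ground surface: z = 2.7 + 7.7/2 = 6.55 m.
Total vertical stress at mid-clay: σ_v = 18.2×2.7 + 16.4×3.85 = 112.28 kPa.
Pore pressure: u = 9.81×(6.55 − 1.6) = 48.56 kPa.
Initial effective stress: σ'_0 = σ_v − u = 112.28 − 48.56 = 63.72 kPa.
Final effective stress: σ'_f = σ'_0 + Δσ = 63.72 + 75.4 = 139.12 kPa.
Normally consolidated clay, so the full stress increment lies on the virgin compression line:
S_c = C_c·H/(1+e₀)·log₁₀(σ'_f/σ'_0) = 0.31×7.7/(1+0.66)×log₁₀(139.12/63.72)
    = 1.438 × 0.33911 = 0.4876 m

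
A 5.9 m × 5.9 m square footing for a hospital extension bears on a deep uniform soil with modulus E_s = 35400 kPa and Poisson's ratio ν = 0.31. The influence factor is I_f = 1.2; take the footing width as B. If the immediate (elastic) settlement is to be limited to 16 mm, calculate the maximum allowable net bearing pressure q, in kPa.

S_e = q·B·(1−ν²)/E_s · I_f  ⇒  q = S_e·E_s / (B·(1−ν²)·I_f).
q = 0.016 × 35400 / (5.9 × 0.9039 × 1.2) = 88.51 kPa

q ≈ 88.5 kPa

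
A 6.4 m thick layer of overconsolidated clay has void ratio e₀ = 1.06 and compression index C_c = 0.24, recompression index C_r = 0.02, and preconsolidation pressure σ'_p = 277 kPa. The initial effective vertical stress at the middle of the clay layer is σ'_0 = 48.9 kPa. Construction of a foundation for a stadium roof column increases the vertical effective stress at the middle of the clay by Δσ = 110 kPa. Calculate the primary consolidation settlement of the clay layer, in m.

S_c ≈ 0.0318 m

Final effective stress: σ'_f = 48.9 + 110 = 158.9 kPa.
σ'_f = 158.9 ≤ σ'_p = 277 kPa, so the clay remains overconsolidated and only the recompression index applies:
S_c = C_r·H/(1+e₀)·log₁₀(σ'_f/σ'_0) = 0.02×6.4/2.06×log₁₀(158.9/48.9)
    = 0.062136 × 0.51182 = 0.0318 m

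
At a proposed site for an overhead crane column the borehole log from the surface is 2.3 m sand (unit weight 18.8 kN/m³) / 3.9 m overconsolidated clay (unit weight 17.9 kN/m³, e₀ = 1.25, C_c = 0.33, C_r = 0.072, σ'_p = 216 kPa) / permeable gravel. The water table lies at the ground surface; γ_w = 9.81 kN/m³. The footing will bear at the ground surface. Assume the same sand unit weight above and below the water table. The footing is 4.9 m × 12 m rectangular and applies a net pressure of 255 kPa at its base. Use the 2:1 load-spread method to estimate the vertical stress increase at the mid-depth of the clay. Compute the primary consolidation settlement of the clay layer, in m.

S_c ≈ 0.0719 m

Mid-depth of clay below the ground surface: z = 2.3 + 3.9/2 = 4.25 m.
Total vertical stress at mid-clay: σ_v = 18.8×2.3 + 17.9×1.95 = 78.145 kPa.
Pore pressure: u = 9.81×(4.25 − 0) = 41.693 kPa.
Initial effective stress: σ'_0 = σ_v − u = 78.145 − 41.693 = 36.452 kPa.
Stress increase at mid-clay by the 2:1 spreading method:
Δσ = qBL/((B+z)(L+z)) = 255×4.9×12/((4.9+4.25)(12+4.25)) = 100.84 kPa
Final effective stress: σ'_f = 36.452 + 100.84 = 137.29 kPa.
σ'_f = 137.29 ≤ σ'_p = 216 kPa, so the clay remains overconsolidated and only the recompression index applies:
S_c = C_r·H/(1+e₀)·log₁₀(σ'_f/σ'_0) = 0.072×3.9/2.25×log₁₀(137.29/36.452)
    = 0.1248 × 0.57592 = 0.07187 m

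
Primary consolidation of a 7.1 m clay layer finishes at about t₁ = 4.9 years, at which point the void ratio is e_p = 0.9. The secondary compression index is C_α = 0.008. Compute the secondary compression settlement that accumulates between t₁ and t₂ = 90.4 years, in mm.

S_s ≈ 37.8 mm

Secondary compression: S_s = C_α·H/(1+e_p)·log₁₀(t₂/t₁)
S_s = 0.008×7.1/(1+0.9)×log₁₀(90.4/4.9)
    = 0.02989 × 1.266 = 0.03785 m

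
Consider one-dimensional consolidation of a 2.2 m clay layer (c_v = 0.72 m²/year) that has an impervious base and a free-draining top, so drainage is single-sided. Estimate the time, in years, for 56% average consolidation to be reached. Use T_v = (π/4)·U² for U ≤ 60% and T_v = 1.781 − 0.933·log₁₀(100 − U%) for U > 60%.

t ≈ 1.66 years

Drainage path length: H_d = H = 2.2 m (single drainage).
U ≤ 60%: T_v = (π/4)·U² = (π/4)×0.56² = 0.2463.
t = T_v·H_d²/c_v = 0.2463×2.2²/0.72 = 1.656 years.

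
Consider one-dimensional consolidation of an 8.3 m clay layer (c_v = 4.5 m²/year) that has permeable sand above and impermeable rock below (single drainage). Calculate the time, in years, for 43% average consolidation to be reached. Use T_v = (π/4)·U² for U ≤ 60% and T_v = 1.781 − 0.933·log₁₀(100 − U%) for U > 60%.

Drainage path length: H_d = H = 8.3 m (single drainage).
U ≤ 60%: T_v = (π/4)·U² = (π/4)×0.43² = 0.14522.
t = T_v·H_d²/c_v = 0.14522×8.3²/4.5 = 2.223 years.

t ≈ 2.22 years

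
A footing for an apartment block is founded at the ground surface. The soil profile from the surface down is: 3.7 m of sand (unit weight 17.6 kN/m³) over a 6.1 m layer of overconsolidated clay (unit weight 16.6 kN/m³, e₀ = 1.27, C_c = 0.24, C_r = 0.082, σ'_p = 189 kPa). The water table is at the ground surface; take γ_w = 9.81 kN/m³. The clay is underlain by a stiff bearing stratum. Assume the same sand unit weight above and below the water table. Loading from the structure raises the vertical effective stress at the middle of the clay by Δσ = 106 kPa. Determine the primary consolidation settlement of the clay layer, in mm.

S_c ≈ 109 mm

Mid-depth of clay below the ground surface: z = 3.7 + 6.1/2 = 6.75 m.
Total vertical stress at mid-clay: σ_v = 17.6×3.7 + 16.6×3.05 = 115.75 kPa.
Pore pressure: u = 9.81×(6.75 − 0) = 66.218 kPa.
Initial effective stress: σ'_0 = σ_v − u = 115.75 − 66.218 = 49.532 kPa.
Final effective stress: σ'_f = 49.532 + 106 = 155.53 kPa.
σ'_f = 155.53 ≤ σ'_p = 189 kPa, so the clay remains overconsolidated and only the recompression index applies:
S_c = C_r·H/(1+e₀)·log₁₀(σ'_f/σ'_0) = 0.082×6.1/2.27×log₁₀(155.53/49.532)
    = 0.22035 × 0.49693 = 0.1095 m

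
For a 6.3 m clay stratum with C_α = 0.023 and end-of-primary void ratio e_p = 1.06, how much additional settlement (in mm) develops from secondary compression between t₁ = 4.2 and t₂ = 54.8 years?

S_s ≈ 78.5 mm

Secondary compression: S_s = C_α·H/(1+e_p)·log₁₀(t₂/t₁)
S_s = 0.023×6.3/(1+1.06)×log₁₀(54.8/4.2)
    = 0.07034 × 1.116 = 0.07847 m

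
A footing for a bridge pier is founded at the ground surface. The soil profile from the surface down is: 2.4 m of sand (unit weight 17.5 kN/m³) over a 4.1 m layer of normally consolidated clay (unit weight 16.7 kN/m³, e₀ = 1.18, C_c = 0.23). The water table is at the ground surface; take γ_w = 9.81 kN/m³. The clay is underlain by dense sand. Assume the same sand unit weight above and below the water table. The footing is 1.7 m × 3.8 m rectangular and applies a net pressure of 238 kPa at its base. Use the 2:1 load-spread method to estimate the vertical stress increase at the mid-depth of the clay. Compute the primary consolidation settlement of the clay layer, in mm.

Mid-depth of clay below the ground surface: z = 2.4 + 4.1/2 = 4.45 m.
Total vertical stress at mid-clay: σ_v = 17.5×2.4 + 16.7×2.05 = 76.235 kPa.
Pore pressure: u = 9.81×(4.45 − 0) = 43.655 kPa.
Initial effective stress: σ'_0 = σ_v − u = 76.235 − 43.655 = 32.58 kPa.
Stress increase at mid-clay by the 2:1 spreading method:
Δσ = qBL/((B+z)(L+z)) = 238×1.7×3.8/((1.7+4.45)(3.8+4.45)) = 30.303 kPa
Final effective stress: σ'_f = σ'_0 + Δσ = 32.58 + 30.303 = 62.883 kPa.
Normally consolidated clay, so the full stress increment lies on the virgin compression line:
S_c = C_c·H/(1+e₀)·log₁₀(σ'_f/σ'_0) = 0.23×4.1/(1+1.18)×log₁₀(62.883/32.58)
    = 0.43257 × 0.28558 = 0.1235 m

S_c ≈ 124 mm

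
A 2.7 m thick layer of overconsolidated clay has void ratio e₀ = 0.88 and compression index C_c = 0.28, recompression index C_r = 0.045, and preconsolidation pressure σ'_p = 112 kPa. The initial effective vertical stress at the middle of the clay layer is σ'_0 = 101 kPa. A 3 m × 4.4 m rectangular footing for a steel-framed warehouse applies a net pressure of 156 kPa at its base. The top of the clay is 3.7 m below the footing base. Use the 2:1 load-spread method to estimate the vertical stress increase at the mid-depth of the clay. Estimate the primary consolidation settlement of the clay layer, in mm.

S_c ≈ 26.3 mm

Mid-depth of clay below the footing base: z = 3.7 + 2.7/2 = 5.05 m.
Stress increase at mid-clay by the 2:1 spreading method:
Δσ = qBL/((B+z)(L+z)) = 156×3×4.4/((3+5.05)(4.4+5.05)) = 27.069 kPa
Final effective stress: σ'_f = 101 + 27.069 = 128.07 kPa.
σ'_f = 128.07 > σ'_p = 112 kPa, so the stress path crosses the preconsolidation pressure — recompression up to σ'_p, then virgin compression beyond:
S_c = H/(1+e₀)·[C_r·log₁₀(σ'_p/σ'_0) + C_c·log₁₀(σ'_f/σ'_p)]
    = 2.7/1.88 × [0.045×log₁₀(112/101) + 0.28×log₁₀(128.07/112)]
    = 1.4362 × [0.0020203 + 0.016304] = 0.02632 m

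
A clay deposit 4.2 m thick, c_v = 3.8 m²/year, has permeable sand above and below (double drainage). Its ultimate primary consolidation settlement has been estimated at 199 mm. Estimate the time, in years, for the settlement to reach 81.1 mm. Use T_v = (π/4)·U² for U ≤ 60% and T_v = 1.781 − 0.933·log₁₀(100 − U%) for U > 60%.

Drainage path length: H_d = H/2 = 2.1 m (double drainage).
U = S(t)/S_ult = 81.1/199 = 0.4075.
U ≤ 60%: T_v = (π/4)·U² = (π/4)×0.40754² = 0.13044.
t = T_v·H_d²/c_v = 0.13044×2.1²/3.8 = 0.1514 years.

t ≈ 0.151 years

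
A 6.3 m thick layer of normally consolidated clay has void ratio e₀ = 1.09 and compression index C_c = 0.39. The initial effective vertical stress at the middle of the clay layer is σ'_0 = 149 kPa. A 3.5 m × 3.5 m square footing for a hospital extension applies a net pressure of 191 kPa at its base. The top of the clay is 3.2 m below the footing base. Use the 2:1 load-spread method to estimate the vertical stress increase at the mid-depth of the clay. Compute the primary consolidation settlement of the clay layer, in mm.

S_c ≈ 76.6 mm

Mid-depth of clay below the footing base: z = 3.2 + 6.3/2 = 6.35 m.
Stress increase at mid-clay by the 2:1 spreading method:
Δσ = qBL/((B+z)(L+z)) = 191×3.5×3.5/((3.5+6.35)(3.5+6.35)) = 24.116 kPa
Final effective stress: σ'_f = σ'_0 + Δσ = 149 + 24.116 = 173.12 kPa.
Normally consolidated clay, so the full stress increment lies on the virgin compression line:
S_c = C_c·H/(1+e₀)·log₁₀(σ'_f/σ'_0) = 0.39×6.3/(1+1.09)×log₁₀(173.12/149)
    = 1.1756 × 0.065161 = 0.0766 m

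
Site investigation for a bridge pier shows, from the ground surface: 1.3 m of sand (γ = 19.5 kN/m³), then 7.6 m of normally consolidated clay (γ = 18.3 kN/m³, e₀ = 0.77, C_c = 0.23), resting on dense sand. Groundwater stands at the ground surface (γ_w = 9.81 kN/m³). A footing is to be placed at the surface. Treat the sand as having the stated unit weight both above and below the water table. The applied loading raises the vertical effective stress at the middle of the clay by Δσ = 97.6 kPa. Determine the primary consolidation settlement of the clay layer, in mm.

Mid-depth of clay below the ground surface: z = 1.3 + 7.6/2 = 5.1 m.
Total vertical stress at mid-clay: σ_v = 19.5×1.3 + 18.3×3.8 = 94.89 kPa.
Pore pressure: u = 9.81×(5.1 − 0) = 50.031 kPa.
Initial effective stress: σ'_0 = σ_v − u = 94.89 − 50.031 = 44.859 kPa.
Final effective stress: σ'_f = σ'_0 + Δσ = 44.859 + 97.6 = 142.46 kPa.
Normally consolidated clay, so the full stress increment lies on the virgin compression line:
S_c = C_c·H/(1+e₀)·log₁₀(σ'_f/σ'_0) = 0.23×7.6/(1+0.77)×log₁₀(142.46/44.859)
    = 0.98757 × 0.50184 = 0.4956 m

S_c ≈ 496 mm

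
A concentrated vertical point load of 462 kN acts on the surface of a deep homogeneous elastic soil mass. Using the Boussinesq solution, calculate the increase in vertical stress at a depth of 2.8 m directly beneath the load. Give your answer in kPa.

Δσ_z ≈ 28.1 kPa

Boussinesq vertical stress below a point load on an elastic half-space:
Δσ_z = 3P/(2πz²) · [1 + (r/z)²]^(−5/2)
r/z = 0/2.8 = 0; [1+(r/z)²]^(−5/2) = 1.
Δσ_z = 3×462/(2π×2.8²) × 1 = 28.136 × 1 = 28.14 kPa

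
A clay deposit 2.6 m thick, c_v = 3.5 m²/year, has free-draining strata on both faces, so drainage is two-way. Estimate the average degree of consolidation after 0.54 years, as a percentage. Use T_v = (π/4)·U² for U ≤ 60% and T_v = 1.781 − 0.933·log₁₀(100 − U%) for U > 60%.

U ≈ 94.9 %

Drainage path length: H_d = H/2 = 1.3 m (double drainage).
T_v = c_v·t/H_d² = 3.5×0.54/1.3² = 1.1183.
T_v = 1.1183 corresponds to the U > 60% branch:
U = 1 − 10^((1.781 − T_v)/0.933)/100 = 0.9487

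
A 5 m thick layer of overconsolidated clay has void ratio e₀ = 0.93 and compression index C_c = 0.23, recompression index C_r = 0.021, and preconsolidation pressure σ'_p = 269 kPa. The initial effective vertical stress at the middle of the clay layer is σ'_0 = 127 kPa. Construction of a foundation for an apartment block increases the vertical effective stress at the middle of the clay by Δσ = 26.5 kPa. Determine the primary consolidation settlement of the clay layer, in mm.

Final effective stress: σ'_f = 127 + 26.5 = 153.5 kPa.
σ'_f = 153.5 ≤ σ'_p = 269 kPa, so the clay remains overconsolidated and only the recompression index applies:
S_c = C_r·H/(1+e₀)·log₁₀(σ'_f/σ'_0) = 0.021×5/1.93×log₁₀(153.5/127)
    = 0.054405 × 0.082305 = 0.004478 m

S_c ≈ 4.48 mm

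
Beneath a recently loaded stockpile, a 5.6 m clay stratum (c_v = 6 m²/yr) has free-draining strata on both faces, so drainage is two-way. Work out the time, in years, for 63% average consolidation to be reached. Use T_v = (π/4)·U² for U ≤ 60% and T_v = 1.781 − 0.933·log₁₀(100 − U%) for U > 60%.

Drainage path length: H_d = H/2 = 2.8 m (double drainage).
U > 60%: T_v = 1.781 − 0.933·log₁₀(100 − 63) = 0.31787.
t = T_v·H_d²/c_v = 0.31787×2.8²/6 = 0.4154 years.

t ≈ 0.415 years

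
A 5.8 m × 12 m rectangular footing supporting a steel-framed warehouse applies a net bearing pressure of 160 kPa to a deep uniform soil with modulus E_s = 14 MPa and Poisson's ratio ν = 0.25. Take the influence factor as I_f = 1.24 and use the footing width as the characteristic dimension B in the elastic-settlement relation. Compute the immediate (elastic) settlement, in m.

S_e ≈ 0.0771 m

Immediate (elastic) settlement: S_e = q·B·(1−ν²)/E_s · I_f.
E_s = 14 MPa = 14000 kPa.
S_e = 160 × 5.8 × (1 − 0.25²) / 14000 × 1.24
    = 160 × 5.8 × 0.9375 / 14000 × 1.24
    = 0.07706 m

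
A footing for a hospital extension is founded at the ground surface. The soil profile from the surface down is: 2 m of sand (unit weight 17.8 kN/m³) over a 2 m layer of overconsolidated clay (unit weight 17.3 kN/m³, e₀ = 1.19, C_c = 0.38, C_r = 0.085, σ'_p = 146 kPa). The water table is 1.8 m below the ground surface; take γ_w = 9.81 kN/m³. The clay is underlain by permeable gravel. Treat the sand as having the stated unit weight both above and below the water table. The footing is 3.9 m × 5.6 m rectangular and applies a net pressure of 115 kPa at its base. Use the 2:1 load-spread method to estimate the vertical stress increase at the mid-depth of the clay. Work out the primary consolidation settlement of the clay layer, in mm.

S_c ≈ 23.9 mm

Mid-depth of clay below the ground surface: z = 2 + 2/2 = 3 m.
Total vertical stress at mid-clay: σ_v = 17.8×2 + 17.3×1 = 52.9 kPa.
Pore pressure: u = 9.81×(3 − 1.8) = 11.772 kPa.
Initial effective stress: σ'_0 = σ_v − u = 52.9 − 11.772 = 41.128 kPa.
Stress increase at mid-clay by the 2:1 spreading method:
Δσ = qBL/((B+z)(L+z)) = 115×3.9×5.6/((3.9+3)(5.6+3)) = 42.326 kPa
Final effective stress: σ'_f = 41.128 + 42.326 = 83.454 kPa.
σ'_f = 83.454 ≤ σ'_p = 146 kPa, so the clay remains overconsolidated and only the recompression index applies:
S_c = C_r·H/(1+e₀)·log₁₀(σ'_f/σ'_0) = 0.085×2/2.19×log₁₀(83.454/41.128)
    = 0.077625 × 0.30731 = 0.02386 m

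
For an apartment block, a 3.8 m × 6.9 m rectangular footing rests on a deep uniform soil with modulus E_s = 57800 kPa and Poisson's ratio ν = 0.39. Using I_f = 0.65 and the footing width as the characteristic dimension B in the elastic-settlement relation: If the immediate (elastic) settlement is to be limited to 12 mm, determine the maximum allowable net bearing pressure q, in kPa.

q ≈ 331 kPa

S_e = q·B·(1−ν²)/E_s · I_f  ⇒  q = S_e·E_s / (B·(1−ν²)·I_f).
q = 0.012 × 57800 / (3.8 × 0.8479 × 0.65) = 331.2 kPa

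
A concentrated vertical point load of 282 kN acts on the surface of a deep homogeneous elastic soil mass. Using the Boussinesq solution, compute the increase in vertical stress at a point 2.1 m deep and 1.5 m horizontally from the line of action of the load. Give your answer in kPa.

Δσ_z ≈ 10.9 kPa

Boussinesq vertical stress below a point load on an elastic half-space:
Δσ_z = 3P/(2πz²) · [1 + (r/z)²]^(−5/2)
r/z = 1.5/2.1 = 0.71429; [1+(r/z)²]^(−5/2) = 0.35679.
Δσ_z = 3×282/(2π×2.1²) × 0.35679 = 30.532 × 0.35679 = 10.89 kPa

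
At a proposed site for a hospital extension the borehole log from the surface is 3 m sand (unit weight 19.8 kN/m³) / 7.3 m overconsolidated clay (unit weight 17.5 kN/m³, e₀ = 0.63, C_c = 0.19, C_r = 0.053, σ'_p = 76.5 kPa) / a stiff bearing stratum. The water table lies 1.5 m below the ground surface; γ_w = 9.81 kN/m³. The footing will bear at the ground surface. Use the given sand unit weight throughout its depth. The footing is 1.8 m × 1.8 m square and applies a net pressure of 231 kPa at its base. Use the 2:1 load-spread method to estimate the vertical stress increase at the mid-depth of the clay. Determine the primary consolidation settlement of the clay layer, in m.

Mid-depth of clay below the ground surface: z = 3 + 7.3/2 = 6.65 m.
Total vertical stress at mid-clay: σ_v = 19.8×3 + 17.5×3.65 = 123.28 kPa.
Pore pressure: u = 9.81×(6.65 − 1.5) = 50.522 kPa.
Initial effective stress: σ'_0 = σ_v − u = 123.28 − 50.522 = 72.758 kPa.
Stress increase at mid-clay by the 2:1 spreading method:
Δσ = qBL/((B+z)(L+z)) = 231×1.8×1.8/((1.8+6.65)(1.8+6.65)) = 10.482 kPa
Final effective stress: σ'_f = 72.758 + 10.482 = 83.24 kPa.
σ'_f = 83.24 > σ'_p = 76.5 kPa, so the stress path crosses the preconsolidation pressure — recompression up to σ'_p, then virgin compression beyond:
S_c = H/(1+e₀)·[C_r·log₁₀(σ'_p/σ'_0) + C_c·log₁₀(σ'_f/σ'_p)]
    = 7.3/1.63 × [0.053×log₁₀(76.5/72.758) + 0.19×log₁₀(83.24/76.5)]
    = 4.4785 × [0.0011544 + 0.0069674] = 0.03637 m

S_c ≈ 0.0364 m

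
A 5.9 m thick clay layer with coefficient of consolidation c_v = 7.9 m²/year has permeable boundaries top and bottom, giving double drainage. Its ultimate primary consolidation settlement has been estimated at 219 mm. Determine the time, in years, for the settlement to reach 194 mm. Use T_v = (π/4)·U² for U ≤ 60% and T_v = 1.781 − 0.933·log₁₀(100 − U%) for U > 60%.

t ≈ 0.875 years

Drainage path length: H_d = H/2 = 2.95 m (double drainage).
U = S(t)/S_ult = 194/219 = 0.8858.
U > 60%: T_v = 1.781 − 0.933·log₁₀(100 − 88.584) = 0.79436.
t = T_v·H_d²/c_v = 0.79436×2.95²/7.9 = 0.8751 years.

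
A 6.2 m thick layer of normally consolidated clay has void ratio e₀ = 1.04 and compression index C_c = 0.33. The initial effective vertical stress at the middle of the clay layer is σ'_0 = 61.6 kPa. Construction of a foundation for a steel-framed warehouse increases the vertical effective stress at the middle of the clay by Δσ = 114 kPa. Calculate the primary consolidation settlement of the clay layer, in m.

S_c ≈ 0.456 m

Final effective stress: σ'_f = σ'_0 + Δσ = 61.6 + 114 = 175.6 kPa.
Normally consolidated clay, so the full stress increment lies on the virgin compression line:
S_c = C_c·H/(1+e₀)·log₁₀(σ'_f/σ'_0) = 0.33×6.2/(1+1.04)×log₁₀(175.6/61.6)
    = 1.0029 × 0.45494 = 0.4563 m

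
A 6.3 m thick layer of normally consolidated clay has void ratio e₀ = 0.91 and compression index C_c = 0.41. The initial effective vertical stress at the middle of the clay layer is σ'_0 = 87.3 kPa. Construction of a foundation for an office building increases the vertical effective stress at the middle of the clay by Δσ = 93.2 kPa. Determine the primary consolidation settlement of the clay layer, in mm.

S_c ≈ 427 mm

Final effective stress: σ'_f = σ'_0 + Δσ = 87.3 + 93.2 = 180.5 kPa.
Normally consolidated clay, so the full stress increment lies on the virgin compression line:
S_c = C_c·H/(1+e₀)·log₁₀(σ'_f/σ'_0) = 0.41×6.3/(1+0.91)×log₁₀(180.5/87.3)
    = 1.3524 × 0.31546 = 0.4266 m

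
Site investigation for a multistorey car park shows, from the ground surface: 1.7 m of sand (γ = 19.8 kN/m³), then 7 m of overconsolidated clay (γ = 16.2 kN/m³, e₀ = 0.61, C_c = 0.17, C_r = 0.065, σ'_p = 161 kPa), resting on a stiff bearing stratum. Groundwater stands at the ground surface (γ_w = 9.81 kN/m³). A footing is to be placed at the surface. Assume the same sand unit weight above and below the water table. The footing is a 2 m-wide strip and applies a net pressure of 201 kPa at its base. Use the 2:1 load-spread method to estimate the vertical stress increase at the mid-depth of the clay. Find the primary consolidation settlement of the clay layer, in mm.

S_c ≈ 108 mm

Mid-depth of clay below the ground surface: z = 1.7 + 7/2 = 5.2 m.
Total vertical stress at mid-clay: σ_v = 19.8×1.7 + 16.2×3.5 = 90.36 kPa.
Pore pressure: u = 9.81×(5.2 − 0) = 51.012 kPa.
Initial effective stress: σ'_0 = σ_v − u = 90.36 − 51.012 = 39.348 kPa.
Stress increase at mid-clay by the 2:1 spreading method:
Δσ = qB/(B+z) = 201×2/(2+5.2) = 55.833 kPa
Final effective stress: σ'_f = 39.348 + 55.833 = 95.181 kPa.
σ'_f = 95.181 ≤ σ'_p = 161 kPa, so the clay remains overconsolidated and only the recompression index applies:
S_c = C_r·H/(1+e₀)·log₁₀(σ'_f/σ'_0) = 0.065×7/1.61×log₁₀(95.181/39.348)
    = 0.28261 × 0.38363 = 0.1084 m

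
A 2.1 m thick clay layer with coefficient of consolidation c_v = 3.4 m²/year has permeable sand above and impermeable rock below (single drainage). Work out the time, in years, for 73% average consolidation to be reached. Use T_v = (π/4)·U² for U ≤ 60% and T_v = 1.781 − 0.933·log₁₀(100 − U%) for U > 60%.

t ≈ 0.578 years

Drainage path length: H_d = H = 2.1 m (single drainage).
U > 60%: T_v = 1.781 − 0.933·log₁₀(100 − 73) = 0.44554.
t = T_v·H_d²/c_v = 0.44554×2.1²/3.4 = 0.5779 years.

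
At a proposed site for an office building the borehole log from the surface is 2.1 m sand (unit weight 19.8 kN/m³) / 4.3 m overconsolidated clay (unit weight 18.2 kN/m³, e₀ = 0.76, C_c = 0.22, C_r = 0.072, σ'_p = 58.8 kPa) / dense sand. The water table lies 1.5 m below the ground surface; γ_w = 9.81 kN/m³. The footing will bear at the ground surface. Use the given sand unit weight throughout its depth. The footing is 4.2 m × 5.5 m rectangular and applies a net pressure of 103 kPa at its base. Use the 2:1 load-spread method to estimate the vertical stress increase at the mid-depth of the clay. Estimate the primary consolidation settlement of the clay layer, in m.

Mid-depth of clay below the ground surface: z = 2.1 + 4.3/2 = 4.25 m.
Total vertical stress at mid-clay: σ_v = 19.8×2.1 + 18.2×2.15 = 80.71 kPa.
Pore pressure: u = 9.81×(4.25 − 1.5) = 26.978 kPa.
Initial effective stress: σ'_0 = σ_v − u = 80.71 − 26.978 = 53.732 kPa.
Stress increase at mid-clay by the 2:1 spreading method:
Δσ = qBL/((B+z)(L+z)) = 103×4.2×5.5/((4.2+4.25)(5.5+4.25)) = 28.879 kPa
Final effective stress: σ'_f = 53.732 + 28.879 = 82.611 kPa.
σ'_f = 82.611 > σ'_p = 58.8 kPa, so the stress path crosses the preconsolidation pressure — recompression up to σ'_p, then virgin compression beyond:
S_c = H/(1+e₀)·[C_r·log₁₀(σ'_p/σ'_0) + C_c·log₁₀(σ'_f/σ'_p)]
    = 4.3/1.76 × [0.072×log₁₀(58.8/53.732) + 0.22×log₁₀(82.611/58.8)]
    = 2.4432 × [0.0028184 + 0.032485] = 0.08625 m

S_c ≈ 0.0863 m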